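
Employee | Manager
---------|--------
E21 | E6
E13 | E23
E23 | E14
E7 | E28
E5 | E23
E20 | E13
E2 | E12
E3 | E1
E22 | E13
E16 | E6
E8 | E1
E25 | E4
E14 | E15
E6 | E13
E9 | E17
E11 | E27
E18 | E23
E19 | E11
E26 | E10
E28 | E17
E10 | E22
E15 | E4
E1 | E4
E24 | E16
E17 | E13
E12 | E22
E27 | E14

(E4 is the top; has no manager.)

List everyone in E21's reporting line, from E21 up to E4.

E21 -> E6 -> E13 -> E23 -> E14 -> E15 -> E4

E21 reports to E6. E6 reports to E13. E13 reports to E23. E23 reports to E14. E14 reports to E15. E15 reports to E4. E4 is at the top.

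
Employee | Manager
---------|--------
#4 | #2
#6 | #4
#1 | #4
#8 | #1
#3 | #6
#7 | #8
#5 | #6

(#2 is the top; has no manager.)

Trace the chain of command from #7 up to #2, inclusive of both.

#7 reports to #8. #8 reports to #1. #1 reports to #4. #4 reports to #2. #2 is at the top.

#7 -> #8 -> #1 -> #4 -> #2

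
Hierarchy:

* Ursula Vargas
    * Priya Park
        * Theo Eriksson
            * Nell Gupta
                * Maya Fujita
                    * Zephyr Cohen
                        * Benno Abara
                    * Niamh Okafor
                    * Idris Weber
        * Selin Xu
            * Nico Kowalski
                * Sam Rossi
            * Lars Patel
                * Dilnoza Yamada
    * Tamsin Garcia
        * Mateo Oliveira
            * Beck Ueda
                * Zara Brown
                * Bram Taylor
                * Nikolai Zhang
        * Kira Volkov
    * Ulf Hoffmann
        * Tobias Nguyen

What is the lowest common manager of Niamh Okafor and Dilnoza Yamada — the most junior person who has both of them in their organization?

Priya Park

Niamh Okafor's chain of managers is Maya Fujita, Nell Gupta, Theo Eriksson, Priya Park, Ursula Vargas. Dilnoza Yamada's chain of managers is Lars Patel, Selin Xu, Priya Park, Ursula Vargas. The first manager that appears in both chains is Priya Park.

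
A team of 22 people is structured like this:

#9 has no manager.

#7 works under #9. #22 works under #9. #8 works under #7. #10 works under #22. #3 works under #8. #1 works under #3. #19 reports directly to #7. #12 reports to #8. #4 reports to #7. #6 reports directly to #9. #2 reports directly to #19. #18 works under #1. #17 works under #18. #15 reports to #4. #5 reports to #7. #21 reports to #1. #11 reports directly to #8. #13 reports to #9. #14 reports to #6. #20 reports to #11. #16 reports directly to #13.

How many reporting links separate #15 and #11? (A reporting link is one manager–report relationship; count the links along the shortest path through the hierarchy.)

#15 is 2 levels below #7, and #11 is 2 levels below #7 (their lowest common manager). The shortest path runs up from #15 to #7 and back down to #11: 2 + 2 = 4 links.

4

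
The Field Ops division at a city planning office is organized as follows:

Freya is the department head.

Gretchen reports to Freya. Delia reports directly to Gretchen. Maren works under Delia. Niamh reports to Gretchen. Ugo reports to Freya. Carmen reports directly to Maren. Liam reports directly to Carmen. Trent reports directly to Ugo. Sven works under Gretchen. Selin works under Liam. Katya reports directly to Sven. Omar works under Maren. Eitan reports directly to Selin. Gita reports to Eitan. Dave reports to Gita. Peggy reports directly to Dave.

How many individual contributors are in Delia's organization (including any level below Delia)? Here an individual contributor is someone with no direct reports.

2

The people in Delia's organization with no one reporting to them are Omar, Peggy. That is 2.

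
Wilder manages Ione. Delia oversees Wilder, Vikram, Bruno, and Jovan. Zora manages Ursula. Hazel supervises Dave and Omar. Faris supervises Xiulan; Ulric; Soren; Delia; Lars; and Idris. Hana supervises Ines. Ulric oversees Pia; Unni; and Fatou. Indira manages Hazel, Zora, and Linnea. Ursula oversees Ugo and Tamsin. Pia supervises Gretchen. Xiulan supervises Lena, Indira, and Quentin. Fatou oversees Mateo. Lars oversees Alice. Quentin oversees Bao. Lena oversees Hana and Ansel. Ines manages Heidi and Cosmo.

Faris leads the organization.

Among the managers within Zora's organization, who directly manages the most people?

Direct-report counts within Zora's organization: Zora has 1; Ursula has 2. The largest is 2, held by Ursula.

Ursula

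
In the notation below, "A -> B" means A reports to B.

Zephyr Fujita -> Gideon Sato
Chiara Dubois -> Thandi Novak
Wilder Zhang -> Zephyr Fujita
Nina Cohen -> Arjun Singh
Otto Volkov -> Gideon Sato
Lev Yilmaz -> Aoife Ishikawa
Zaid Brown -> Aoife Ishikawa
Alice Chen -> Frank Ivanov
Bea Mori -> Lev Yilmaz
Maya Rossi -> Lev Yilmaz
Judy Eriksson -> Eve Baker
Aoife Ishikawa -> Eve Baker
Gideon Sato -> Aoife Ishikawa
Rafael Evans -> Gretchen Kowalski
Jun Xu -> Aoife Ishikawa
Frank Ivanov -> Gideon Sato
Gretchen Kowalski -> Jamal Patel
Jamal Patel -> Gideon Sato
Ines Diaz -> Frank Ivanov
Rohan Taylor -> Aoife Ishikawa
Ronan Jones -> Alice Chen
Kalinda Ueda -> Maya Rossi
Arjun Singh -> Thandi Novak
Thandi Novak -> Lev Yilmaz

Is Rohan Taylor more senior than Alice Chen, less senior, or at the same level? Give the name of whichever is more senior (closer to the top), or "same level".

Rohan Taylor

Rohan Taylor is 2 levels below Eve Baker; Alice Chen is 4. Rohan Taylor is higher.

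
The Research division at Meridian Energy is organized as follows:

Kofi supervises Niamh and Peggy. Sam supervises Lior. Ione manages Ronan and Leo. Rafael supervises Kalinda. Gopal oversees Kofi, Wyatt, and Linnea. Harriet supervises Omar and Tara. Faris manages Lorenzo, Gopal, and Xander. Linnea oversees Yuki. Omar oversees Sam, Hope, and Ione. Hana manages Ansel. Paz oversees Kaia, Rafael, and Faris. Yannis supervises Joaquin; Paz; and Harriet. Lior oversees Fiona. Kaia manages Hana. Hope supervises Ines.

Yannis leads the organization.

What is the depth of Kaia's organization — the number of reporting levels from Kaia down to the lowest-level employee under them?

The longest chain under Kaia runs Kaia → Hana → Ansel, which is 2 levels below Kaia.

2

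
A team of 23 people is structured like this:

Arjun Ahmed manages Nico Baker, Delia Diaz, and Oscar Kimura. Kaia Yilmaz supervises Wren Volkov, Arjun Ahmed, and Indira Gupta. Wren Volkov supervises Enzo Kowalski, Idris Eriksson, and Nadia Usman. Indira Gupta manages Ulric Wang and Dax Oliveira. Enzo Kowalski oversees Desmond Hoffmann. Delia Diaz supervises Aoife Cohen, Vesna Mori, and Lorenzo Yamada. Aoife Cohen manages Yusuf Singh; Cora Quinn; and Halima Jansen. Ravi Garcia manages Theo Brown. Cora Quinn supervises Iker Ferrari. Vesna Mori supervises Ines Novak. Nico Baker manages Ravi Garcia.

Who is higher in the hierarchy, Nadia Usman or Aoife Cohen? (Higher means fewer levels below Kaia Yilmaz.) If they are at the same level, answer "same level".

Nadia Usman is 2 levels below Kaia Yilmaz; Aoife Cohen is 3. Nadia Usman is higher.

Nadia Usman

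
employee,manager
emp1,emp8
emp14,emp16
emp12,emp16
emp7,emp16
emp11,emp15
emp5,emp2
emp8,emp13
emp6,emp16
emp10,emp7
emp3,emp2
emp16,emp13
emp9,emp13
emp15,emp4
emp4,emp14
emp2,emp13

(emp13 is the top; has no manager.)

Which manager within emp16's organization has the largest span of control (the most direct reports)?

Direct-report counts within emp16's organization: emp16 has 4; emp7 has 1; emp14 has 1; emp4 has 1; emp15 has 1. The largest is 4, held by emp16.

emp16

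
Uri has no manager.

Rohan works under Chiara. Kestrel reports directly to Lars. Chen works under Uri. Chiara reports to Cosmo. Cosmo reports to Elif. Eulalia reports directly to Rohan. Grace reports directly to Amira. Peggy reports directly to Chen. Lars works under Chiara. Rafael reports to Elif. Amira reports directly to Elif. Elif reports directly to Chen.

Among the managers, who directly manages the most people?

Direct-report counts: Uri has 1; Chen has 2; Elif has 3; Amira has 1; Cosmo has 1; Chiara has 2; Rohan has 1; Lars has 1. The largest is 3, held by Elif.

Elif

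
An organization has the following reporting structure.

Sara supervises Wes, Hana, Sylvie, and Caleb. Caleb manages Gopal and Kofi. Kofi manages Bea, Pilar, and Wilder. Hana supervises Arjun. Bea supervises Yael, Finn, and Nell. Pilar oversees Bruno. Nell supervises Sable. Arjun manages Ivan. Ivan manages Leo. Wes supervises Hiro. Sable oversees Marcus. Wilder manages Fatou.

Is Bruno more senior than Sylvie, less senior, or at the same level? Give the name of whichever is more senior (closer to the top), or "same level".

Bruno is 4 levels below Sara; Sylvie is 1. Sylvie is higher.

Sylvie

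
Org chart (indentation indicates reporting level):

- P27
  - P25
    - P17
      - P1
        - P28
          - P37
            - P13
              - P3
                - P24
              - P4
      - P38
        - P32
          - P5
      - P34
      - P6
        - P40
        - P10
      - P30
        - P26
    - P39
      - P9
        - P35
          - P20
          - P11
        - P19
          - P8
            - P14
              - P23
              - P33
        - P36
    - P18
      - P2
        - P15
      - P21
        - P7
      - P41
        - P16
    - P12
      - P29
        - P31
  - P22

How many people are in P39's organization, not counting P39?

P39 directly manages P9. Under P9: P36, P19, P8, P14, P33, P23, P35, P11, P20 (9). That's 10 in total.

10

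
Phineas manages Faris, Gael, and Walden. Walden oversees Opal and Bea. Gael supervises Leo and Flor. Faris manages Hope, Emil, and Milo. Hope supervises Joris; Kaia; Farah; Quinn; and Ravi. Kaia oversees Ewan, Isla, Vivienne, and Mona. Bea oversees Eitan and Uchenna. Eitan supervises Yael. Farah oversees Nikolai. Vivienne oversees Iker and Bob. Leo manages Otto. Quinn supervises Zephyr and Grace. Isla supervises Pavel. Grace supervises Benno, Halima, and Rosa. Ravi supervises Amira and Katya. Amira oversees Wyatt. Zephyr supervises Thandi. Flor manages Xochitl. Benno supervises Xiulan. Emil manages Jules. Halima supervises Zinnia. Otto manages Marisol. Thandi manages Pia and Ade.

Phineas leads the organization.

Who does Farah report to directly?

Hope

Farah reports directly to Hope.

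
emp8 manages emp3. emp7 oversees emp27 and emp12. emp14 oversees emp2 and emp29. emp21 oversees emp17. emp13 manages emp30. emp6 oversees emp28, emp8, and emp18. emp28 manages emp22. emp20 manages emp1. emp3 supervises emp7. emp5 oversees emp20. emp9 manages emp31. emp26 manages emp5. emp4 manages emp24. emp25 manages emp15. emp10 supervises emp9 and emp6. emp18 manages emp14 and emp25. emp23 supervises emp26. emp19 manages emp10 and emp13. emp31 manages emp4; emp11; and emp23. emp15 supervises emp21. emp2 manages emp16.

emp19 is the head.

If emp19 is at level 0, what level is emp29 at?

Chain from emp29 up to emp19: emp29 → emp14 → emp18 → emp6 → emp10 → emp19. That is 5 steps up, so emp29 is 5 levels below emp19.

5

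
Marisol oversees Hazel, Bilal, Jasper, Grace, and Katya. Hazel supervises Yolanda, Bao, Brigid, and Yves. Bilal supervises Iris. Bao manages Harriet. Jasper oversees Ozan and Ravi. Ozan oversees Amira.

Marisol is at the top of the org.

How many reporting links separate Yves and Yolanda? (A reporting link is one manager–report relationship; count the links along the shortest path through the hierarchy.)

2

Yves is 1 level below Hazel, and Yolanda is 1 level below Hazel (their lowest common manager). The shortest path runs up from Yves to Hazel and back down to Yolanda: 1 + 1 = 2 links.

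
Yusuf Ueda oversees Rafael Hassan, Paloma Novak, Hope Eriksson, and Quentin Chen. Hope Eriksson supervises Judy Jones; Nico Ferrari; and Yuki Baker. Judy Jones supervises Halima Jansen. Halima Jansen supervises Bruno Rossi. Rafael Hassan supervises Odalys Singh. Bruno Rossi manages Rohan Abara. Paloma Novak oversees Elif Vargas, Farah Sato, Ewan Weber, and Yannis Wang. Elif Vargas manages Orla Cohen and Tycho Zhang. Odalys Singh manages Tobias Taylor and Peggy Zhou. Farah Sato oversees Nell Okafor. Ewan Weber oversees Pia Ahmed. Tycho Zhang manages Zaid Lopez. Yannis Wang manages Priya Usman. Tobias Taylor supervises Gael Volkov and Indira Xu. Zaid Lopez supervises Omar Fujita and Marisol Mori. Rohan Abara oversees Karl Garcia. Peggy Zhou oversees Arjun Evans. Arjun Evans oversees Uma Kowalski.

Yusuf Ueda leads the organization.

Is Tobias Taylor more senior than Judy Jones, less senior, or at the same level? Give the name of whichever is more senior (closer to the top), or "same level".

Judy Jones

Tobias Taylor is 3 levels below Yusuf Ueda; Judy Jones is 2. Judy Jones is higher.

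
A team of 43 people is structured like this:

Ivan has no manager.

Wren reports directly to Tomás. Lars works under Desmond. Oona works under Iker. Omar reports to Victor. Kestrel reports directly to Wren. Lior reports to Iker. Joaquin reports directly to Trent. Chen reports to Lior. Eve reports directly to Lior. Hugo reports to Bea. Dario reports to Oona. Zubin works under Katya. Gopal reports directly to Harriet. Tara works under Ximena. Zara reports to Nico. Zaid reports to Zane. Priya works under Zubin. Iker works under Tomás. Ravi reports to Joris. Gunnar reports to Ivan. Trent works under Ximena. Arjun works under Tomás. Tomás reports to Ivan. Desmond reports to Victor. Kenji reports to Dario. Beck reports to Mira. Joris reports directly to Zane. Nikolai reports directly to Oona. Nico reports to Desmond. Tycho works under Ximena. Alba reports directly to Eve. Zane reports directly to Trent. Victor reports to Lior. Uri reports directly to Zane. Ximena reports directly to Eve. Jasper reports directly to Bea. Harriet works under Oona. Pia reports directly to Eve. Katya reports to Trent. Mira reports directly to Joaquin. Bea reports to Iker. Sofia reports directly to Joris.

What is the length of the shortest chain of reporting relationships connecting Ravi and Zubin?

Ravi is 3 levels below Trent, and Zubin is 2 levels below Trent (their lowest common manager). The shortest path runs up from Ravi to Trent and back down to Zubin: 3 + 2 = 5 links.

5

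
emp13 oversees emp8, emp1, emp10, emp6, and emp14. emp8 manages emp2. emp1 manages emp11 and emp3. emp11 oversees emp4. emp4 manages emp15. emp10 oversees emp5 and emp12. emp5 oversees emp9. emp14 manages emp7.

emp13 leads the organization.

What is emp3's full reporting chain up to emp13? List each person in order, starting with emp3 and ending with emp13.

emp3 reports to emp1. emp1 reports to emp13. emp13 is at the top.

emp3 -> emp1 -> emp13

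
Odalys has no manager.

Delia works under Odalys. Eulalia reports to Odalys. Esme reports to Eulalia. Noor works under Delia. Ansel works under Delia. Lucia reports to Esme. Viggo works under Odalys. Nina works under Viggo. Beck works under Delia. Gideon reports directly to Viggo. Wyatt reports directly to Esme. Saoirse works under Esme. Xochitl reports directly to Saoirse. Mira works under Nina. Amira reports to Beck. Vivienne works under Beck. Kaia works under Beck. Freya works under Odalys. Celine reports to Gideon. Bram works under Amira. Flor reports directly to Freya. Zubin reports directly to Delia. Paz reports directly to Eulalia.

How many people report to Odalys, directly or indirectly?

Odalys directly manages Delia, Eulalia, Viggo, Freya. Under Delia: Zubin, Beck, Kaia, Vivienne, Amira, Bram, Ansel, Noor (8). Under Eulalia: Paz, Esme, Saoirse, Xochitl, Wyatt, Lucia (6). Under Viggo: Gideon, Celine, Nina, Mira (4). Under Freya: Flor (1). So Odalys's organization is 4 direct reports plus everyone under them: 9 + 7 + 5 + 2 = 23.

23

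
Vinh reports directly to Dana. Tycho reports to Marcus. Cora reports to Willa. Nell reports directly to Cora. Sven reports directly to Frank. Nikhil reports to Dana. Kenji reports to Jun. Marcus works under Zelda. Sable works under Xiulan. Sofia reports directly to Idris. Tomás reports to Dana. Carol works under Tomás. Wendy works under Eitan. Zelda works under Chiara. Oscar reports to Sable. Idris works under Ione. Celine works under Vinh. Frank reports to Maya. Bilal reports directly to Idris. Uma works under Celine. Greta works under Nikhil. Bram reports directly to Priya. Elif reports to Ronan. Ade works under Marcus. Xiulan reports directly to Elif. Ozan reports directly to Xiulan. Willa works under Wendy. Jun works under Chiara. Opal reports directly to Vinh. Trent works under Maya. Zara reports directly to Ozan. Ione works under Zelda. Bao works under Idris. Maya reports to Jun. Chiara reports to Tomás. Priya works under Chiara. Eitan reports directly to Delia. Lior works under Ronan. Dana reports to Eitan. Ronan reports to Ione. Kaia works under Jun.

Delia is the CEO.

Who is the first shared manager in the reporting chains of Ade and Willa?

Ade's chain of managers is Marcus, Zelda, Chiara, Tomás, Dana, Eitan, Delia. Willa's chain of managers is Wendy, Eitan, Delia. The first manager that appears in both chains is Eitan.

Eitan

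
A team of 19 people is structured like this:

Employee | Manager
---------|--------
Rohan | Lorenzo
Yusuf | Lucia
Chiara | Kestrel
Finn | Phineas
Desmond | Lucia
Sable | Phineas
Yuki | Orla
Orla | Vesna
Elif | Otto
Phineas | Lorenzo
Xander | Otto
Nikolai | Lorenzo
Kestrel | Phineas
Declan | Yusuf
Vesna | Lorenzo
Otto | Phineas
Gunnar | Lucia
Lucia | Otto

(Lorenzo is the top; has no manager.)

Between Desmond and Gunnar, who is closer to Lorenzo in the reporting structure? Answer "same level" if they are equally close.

Both Desmond and Gunnar are 4 levels below Lorenzo.

same level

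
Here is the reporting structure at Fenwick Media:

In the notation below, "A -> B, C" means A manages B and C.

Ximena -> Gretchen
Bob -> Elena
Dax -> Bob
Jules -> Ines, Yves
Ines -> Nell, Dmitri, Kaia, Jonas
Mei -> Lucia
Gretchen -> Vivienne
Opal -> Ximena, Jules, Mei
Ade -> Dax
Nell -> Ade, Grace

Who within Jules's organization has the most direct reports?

Ines

Direct-report counts within Jules's organization: Jules has 2; Ines has 4; Nell has 2; Ade has 1; Dax has 1; Bob has 1. The largest is 4, held by Ines.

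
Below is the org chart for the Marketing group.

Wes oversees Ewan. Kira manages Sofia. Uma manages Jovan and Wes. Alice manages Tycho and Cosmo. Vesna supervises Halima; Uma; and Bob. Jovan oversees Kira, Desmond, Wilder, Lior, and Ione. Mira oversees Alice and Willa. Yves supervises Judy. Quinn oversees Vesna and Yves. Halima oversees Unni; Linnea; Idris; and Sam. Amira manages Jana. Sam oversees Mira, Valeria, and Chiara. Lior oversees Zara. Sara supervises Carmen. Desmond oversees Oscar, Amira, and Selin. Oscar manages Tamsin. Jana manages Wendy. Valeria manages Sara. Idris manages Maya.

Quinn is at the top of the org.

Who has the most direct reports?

Jovan

Direct-report counts: Quinn has 2; Yves has 1; Vesna has 3; Uma has 2; Wes has 1; Jovan has 5; Lior has 1; Desmond has 3; Amira has 1; Jana has 1; Oscar has 1; Kira has 1; Halima has 4; Idris has 1; Sam has 3; Valeria has 1; Sara has 1; Mira has 2; Alice has 2. The largest is 5, held by Jovan.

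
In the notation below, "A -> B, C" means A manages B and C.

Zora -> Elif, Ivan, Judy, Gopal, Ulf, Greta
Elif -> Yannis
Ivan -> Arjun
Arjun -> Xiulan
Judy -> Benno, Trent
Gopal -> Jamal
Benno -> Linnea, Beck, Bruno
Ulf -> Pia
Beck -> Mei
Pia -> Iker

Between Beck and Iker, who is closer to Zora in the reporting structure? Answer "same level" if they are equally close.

same level

Both Beck and Iker are 3 levels below Zora.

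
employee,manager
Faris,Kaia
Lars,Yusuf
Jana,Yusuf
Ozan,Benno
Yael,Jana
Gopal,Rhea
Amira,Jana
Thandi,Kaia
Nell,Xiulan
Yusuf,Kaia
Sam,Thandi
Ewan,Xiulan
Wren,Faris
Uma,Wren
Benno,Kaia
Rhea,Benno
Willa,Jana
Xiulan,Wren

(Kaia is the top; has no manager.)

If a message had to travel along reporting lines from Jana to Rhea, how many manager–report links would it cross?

4

Jana is 2 levels below Kaia, and Rhea is 2 levels below Kaia (their lowest common manager). The shortest path runs up from Jana to Kaia and back down to Rhea: 2 + 2 = 4 links.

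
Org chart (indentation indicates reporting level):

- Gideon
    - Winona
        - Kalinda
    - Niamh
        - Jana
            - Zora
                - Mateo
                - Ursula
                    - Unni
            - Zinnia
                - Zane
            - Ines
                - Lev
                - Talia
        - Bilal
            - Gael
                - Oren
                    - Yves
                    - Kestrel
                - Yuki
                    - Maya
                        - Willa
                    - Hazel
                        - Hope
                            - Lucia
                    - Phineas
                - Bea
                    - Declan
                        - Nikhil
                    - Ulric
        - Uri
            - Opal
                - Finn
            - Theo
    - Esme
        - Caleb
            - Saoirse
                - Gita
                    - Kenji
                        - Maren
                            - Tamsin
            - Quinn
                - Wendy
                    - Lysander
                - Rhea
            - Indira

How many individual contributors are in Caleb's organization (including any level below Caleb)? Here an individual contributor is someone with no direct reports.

4

The people in Caleb's organization with no one reporting to them are Indira, Rhea, Lysander, Tamsin. That is 4.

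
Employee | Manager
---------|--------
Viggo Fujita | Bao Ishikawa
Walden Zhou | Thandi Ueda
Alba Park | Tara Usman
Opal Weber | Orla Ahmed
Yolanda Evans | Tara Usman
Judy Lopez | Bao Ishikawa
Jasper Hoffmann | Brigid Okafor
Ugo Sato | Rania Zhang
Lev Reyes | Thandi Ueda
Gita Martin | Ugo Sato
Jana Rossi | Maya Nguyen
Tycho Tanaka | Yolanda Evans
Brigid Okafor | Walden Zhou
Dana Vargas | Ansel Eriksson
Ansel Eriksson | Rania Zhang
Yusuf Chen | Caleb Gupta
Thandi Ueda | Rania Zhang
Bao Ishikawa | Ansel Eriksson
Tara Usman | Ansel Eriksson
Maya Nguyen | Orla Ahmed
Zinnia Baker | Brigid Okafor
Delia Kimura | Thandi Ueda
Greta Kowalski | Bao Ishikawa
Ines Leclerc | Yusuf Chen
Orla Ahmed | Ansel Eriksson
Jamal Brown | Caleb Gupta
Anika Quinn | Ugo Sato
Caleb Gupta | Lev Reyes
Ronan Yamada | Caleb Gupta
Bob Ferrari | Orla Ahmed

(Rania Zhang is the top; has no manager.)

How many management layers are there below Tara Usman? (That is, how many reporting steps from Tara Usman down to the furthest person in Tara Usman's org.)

2

The longest chain under Tara Usman runs Tara Usman → Yolanda Evans → Tycho Tanaka, which is 2 levels below Tara Usman.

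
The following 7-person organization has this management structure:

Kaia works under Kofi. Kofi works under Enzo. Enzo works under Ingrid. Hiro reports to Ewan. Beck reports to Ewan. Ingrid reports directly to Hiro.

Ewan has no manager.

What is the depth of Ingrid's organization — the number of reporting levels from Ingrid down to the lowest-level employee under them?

3

The longest chain under Ingrid runs Ingrid → Enzo → Kofi → Kaia, which is 3 levels below Ingrid.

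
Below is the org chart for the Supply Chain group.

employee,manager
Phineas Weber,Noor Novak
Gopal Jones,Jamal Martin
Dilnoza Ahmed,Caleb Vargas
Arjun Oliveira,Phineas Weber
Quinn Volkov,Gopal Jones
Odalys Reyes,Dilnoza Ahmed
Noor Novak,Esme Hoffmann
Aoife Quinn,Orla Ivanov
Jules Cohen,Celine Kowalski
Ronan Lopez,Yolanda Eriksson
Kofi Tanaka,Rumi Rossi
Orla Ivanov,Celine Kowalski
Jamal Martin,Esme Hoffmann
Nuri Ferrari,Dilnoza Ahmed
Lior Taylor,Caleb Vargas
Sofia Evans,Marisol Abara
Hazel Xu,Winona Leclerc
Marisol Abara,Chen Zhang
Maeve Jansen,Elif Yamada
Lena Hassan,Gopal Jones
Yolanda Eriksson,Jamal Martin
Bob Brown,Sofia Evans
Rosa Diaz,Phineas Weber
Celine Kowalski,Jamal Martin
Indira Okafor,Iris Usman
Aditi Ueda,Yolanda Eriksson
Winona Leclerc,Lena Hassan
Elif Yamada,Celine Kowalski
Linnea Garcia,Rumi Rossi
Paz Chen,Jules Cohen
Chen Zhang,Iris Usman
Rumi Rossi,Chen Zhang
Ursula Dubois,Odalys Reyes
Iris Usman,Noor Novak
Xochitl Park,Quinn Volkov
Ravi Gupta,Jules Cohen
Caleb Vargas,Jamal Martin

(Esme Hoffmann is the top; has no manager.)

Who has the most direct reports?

Direct-report counts: Esme Hoffmann has 2; Noor Novak has 2; Phineas Weber has 2; Iris Usman has 2; Chen Zhang has 2; Rumi Rossi has 2; Marisol Abara has 1; Sofia Evans has 1; Jamal Martin has 4; Gopal Jones has 2; Quinn Volkov has 1; Lena Hassan has 1; Winona Leclerc has 1; Celine Kowalski has 3; Orla Ivanov has 1; Jules Cohen has 2; Elif Yamada has 1; Caleb Vargas has 2; Dilnoza Ahmed has 2; Odalys Reyes has 1; Yolanda Eriksson has 2. The largest is 4, held by Jamal Martin.

Jamal Martin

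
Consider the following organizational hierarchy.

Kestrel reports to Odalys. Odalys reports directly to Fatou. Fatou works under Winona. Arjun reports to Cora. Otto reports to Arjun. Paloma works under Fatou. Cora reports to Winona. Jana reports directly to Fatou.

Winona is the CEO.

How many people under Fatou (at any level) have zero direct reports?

3

The people in Fatou's organization with no one reporting to them are Jana, Paloma, Kestrel. That is 3.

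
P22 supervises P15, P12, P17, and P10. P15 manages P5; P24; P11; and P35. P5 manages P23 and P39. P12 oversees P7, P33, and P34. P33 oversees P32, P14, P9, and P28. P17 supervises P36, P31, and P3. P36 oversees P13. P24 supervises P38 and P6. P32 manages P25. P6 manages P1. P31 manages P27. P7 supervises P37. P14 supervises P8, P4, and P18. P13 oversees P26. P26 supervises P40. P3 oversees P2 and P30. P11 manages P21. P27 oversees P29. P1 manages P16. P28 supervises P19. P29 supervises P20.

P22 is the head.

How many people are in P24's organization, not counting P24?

4

P24 directly manages P6, P38. Under P6: P1, P16 (2). P38 has no reports. So P24's organization is 2 direct reports plus everyone under them: 3 + 1 = 4.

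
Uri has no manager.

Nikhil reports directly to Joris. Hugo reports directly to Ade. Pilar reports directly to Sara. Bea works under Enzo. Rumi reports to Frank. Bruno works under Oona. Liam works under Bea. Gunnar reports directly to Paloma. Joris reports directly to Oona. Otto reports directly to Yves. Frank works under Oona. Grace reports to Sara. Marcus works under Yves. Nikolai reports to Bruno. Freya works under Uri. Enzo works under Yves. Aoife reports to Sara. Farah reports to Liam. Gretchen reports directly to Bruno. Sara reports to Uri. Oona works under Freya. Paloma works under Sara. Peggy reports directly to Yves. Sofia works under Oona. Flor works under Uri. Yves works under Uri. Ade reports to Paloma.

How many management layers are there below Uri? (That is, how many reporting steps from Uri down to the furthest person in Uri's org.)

The longest chain under Uri runs Uri → Yves → Enzo → Bea → Liam → Farah, which is 5 levels below Uri.

5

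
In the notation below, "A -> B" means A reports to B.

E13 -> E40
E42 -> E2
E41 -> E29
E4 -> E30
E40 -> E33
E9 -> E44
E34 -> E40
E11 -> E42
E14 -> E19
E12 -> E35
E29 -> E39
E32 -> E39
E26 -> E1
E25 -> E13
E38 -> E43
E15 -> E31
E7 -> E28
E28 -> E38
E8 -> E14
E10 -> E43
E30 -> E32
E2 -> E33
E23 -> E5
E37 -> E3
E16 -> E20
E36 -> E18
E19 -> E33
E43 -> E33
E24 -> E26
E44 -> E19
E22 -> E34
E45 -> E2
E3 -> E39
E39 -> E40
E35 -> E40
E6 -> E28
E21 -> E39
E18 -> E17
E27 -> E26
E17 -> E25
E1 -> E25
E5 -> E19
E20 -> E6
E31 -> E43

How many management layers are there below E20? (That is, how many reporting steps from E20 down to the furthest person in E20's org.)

1

The longest chain under E20 runs E20 → E16, which is 1 level below E20.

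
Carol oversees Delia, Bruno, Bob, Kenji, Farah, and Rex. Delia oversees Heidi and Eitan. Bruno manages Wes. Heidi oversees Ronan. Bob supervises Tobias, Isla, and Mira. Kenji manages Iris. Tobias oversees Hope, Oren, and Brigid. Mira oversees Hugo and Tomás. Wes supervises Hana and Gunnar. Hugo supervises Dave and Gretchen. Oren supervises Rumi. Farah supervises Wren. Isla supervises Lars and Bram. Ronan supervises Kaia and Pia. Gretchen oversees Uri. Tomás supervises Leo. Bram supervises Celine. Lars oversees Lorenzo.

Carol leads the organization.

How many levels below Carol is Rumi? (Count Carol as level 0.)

Chain from Rumi up to Carol: Rumi → Oren → Tobias → Bob → Carol. That is 4 steps up, so Rumi is 4 levels below Carol.

4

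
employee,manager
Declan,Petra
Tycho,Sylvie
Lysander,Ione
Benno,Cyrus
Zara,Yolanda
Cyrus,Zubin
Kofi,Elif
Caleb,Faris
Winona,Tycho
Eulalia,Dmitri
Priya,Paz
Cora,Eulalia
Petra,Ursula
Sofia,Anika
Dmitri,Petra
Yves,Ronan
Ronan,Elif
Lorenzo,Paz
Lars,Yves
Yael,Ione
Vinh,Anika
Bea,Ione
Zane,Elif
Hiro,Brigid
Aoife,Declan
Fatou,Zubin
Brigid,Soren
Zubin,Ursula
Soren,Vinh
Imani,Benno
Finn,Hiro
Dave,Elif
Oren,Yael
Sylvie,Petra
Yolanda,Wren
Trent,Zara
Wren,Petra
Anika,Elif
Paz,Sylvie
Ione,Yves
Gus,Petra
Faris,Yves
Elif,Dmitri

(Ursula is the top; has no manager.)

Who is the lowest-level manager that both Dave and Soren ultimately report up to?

Elif

Dave's chain of managers is Elif, Dmitri, Petra, Ursula. Soren's chain of managers is Vinh, Anika, Elif, Dmitri, Petra, Ursula. The first manager that appears in both chains is Elif.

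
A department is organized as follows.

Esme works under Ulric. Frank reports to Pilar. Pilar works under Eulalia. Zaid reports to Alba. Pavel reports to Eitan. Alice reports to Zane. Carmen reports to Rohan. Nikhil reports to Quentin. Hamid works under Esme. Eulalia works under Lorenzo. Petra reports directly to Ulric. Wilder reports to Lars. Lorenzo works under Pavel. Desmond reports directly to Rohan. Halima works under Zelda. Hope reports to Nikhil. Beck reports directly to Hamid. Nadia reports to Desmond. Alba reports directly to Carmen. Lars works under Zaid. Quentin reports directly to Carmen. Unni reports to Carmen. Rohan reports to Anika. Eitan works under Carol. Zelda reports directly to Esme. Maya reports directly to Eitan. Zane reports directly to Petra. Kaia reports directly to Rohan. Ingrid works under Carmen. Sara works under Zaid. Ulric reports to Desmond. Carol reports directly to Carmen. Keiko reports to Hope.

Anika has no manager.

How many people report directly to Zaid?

Zaid directly manages Sara, Lars. That is 2 direct reports.

2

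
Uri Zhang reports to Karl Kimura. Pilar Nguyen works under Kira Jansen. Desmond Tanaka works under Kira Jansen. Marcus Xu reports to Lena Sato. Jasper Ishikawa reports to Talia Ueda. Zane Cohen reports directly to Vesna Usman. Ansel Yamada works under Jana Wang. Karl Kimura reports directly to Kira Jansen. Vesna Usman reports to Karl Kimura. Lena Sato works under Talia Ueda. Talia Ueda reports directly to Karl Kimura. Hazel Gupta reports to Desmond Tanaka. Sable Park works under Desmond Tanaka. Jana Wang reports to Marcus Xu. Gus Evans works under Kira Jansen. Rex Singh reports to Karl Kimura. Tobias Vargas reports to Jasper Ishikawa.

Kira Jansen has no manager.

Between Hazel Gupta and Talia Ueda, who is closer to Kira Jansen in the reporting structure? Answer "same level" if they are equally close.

same level

Both Hazel Gupta and Talia Ueda are 2 levels below Kira Jansen.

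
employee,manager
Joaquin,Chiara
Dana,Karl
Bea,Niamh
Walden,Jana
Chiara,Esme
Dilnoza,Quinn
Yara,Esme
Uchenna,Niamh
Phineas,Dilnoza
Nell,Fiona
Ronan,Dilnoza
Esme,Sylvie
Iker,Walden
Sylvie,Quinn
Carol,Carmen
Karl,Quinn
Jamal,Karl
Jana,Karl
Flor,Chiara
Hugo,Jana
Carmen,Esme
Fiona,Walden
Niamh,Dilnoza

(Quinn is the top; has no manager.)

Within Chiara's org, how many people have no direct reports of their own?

The people in Chiara's organization with no one reporting to them are Joaquin, Flor. That is 2.

2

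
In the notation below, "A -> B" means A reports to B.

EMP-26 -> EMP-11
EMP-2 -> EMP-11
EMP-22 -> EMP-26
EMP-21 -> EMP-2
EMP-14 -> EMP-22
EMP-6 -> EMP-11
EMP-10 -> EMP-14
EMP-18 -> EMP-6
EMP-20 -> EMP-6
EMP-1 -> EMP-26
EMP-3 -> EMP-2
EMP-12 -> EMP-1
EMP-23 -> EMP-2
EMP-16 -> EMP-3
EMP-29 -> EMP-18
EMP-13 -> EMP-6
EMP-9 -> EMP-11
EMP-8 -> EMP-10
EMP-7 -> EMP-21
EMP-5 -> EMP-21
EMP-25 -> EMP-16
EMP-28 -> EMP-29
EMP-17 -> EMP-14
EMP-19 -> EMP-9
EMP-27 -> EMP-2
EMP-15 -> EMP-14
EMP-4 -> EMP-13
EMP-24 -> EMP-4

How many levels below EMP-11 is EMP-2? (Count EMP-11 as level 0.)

Chain from EMP-2 up to EMP-11: EMP-2 → EMP-11. That is 1 step up, so EMP-2 is 1 level below EMP-11.

1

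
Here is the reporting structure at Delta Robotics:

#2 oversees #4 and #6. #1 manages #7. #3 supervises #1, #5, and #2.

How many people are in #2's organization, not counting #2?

2

#2 directly manages #6, #4. #6 has no reports. #4 has no reports. So #2's organization is 2 direct reports plus everyone under them: 1 + 1 = 2.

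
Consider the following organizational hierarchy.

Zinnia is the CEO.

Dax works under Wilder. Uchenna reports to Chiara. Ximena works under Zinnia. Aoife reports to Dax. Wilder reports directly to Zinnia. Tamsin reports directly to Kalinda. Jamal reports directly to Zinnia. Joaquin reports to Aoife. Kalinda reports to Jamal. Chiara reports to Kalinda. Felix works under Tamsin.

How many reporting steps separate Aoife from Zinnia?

3

Chain from Aoife up to Zinnia: Aoife → Dax → Wilder → Zinnia. That is 3 steps up, so Aoife is 3 levels below Zinnia.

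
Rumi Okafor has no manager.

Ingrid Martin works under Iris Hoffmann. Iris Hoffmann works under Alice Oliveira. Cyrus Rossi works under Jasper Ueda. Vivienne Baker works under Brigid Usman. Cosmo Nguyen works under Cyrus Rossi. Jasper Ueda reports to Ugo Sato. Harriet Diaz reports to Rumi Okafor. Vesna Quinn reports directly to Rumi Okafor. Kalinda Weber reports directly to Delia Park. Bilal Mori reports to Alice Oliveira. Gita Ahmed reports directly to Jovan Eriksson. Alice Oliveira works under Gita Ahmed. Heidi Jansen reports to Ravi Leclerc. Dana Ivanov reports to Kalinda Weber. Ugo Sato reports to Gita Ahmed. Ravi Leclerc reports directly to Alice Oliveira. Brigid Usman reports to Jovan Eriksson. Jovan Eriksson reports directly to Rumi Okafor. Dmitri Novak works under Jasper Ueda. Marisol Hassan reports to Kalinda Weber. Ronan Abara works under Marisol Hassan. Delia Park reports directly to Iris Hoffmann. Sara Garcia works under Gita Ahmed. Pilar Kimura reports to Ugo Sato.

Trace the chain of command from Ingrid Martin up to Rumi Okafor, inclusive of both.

Ingrid Martin reports to Iris Hoffmann. Iris Hoffmann reports to Alice Oliveira. Alice Oliveira reports to Gita Ahmed. Gita Ahmed reports to Jovan Eriksson. Jovan Eriksson reports to Rumi Okafor. Rumi Okafor is at the top.

Ingrid Martin -> Iris Hoffmann -> Alice Oliveira -> Gita Ahmed -> Jovan Eriksson -> Rumi Okafor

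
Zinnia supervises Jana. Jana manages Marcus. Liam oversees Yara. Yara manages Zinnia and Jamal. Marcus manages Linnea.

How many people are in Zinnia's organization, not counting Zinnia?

3

Zinnia directly manages Jana. Under Jana: Marcus, Linnea (2). That's 3 in total.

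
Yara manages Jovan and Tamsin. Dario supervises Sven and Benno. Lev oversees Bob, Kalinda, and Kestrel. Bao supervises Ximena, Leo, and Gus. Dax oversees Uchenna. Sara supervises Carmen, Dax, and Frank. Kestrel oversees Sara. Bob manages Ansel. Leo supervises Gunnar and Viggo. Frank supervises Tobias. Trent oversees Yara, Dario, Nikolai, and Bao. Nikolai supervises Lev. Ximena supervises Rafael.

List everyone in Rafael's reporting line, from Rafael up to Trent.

Rafael -> Ximena -> Bao -> Trent

Rafael reports to Ximena. Ximena reports to Bao. Bao reports to Trent. Trent is at the top.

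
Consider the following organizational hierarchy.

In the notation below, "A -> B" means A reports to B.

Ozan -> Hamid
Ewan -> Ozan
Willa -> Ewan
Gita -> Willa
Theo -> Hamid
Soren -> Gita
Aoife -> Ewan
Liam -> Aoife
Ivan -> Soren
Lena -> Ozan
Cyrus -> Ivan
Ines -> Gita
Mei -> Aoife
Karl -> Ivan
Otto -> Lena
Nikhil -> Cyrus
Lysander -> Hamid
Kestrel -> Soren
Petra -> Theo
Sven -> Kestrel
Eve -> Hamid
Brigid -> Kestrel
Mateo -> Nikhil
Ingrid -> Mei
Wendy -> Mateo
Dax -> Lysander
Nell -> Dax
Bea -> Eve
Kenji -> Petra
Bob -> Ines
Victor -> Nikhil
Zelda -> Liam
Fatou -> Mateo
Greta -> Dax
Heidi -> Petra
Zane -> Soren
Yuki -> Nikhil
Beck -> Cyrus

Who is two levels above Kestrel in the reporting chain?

Gita

Kestrel reports to Soren, and Soren reports to Gita. So Kestrel's skip-level manager is Gita.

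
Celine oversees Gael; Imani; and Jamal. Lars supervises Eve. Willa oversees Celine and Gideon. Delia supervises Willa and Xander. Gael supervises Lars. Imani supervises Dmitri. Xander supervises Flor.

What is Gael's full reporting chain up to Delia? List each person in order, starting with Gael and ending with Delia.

Gael reports to Celine. Celine reports to Willa. Willa reports to Delia. Delia is at the top.

Gael -> Celine -> Willa -> Delia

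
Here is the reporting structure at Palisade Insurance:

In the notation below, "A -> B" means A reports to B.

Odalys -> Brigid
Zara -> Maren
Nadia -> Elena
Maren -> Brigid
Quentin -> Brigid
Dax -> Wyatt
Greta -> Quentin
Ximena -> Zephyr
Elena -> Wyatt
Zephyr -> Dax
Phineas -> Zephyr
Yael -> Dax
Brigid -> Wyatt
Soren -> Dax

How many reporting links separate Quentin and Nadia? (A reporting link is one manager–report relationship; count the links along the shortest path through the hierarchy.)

Quentin is 2 levels below Wyatt, and Nadia is 2 levels below Wyatt (their lowest common manager). The shortest path runs up from Quentin to Wyatt and back down to Nadia: 2 + 2 = 4 links.

4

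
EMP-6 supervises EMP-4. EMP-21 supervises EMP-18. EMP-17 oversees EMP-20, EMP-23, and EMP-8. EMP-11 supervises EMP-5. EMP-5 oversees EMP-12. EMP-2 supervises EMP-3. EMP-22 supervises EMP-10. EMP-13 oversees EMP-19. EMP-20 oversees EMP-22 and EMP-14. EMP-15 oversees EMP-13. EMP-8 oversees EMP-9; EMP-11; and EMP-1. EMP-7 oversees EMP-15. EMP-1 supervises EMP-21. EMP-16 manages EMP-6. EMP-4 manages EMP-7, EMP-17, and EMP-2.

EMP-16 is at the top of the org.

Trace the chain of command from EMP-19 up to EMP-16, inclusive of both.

EMP-19 reports to EMP-13. EMP-13 reports to EMP-15. EMP-15 reports to EMP-7. EMP-7 reports to EMP-4. EMP-4 reports to EMP-6. EMP-6 reports to EMP-16. EMP-16 is at the top.

EMP-19 -> EMP-13 -> EMP-15 -> EMP-7 -> EMP-4 -> EMP-6 -> EMP-16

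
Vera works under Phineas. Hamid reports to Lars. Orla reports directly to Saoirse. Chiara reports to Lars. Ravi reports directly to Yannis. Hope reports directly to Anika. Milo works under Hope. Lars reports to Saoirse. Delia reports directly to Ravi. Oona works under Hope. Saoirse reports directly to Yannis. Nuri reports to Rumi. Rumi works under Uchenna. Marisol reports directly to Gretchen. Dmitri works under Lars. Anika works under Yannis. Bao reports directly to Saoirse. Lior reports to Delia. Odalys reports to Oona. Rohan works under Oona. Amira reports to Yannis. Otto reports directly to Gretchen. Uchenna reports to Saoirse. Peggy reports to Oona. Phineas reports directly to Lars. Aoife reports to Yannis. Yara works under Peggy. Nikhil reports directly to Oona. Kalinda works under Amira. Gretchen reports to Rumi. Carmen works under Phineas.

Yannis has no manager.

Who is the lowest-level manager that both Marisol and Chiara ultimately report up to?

Saoirse

Marisol's chain of managers is Gretchen, Rumi, Uchenna, Saoirse, Yannis. Chiara's chain of managers is Lars, Saoirse, Yannis. The first manager that appears in both chains is Saoirse.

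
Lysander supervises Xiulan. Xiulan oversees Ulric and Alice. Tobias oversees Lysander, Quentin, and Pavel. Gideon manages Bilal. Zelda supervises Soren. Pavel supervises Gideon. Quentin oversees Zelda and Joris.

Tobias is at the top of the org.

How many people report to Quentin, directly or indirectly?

3

Quentin directly manages Zelda, Joris. Under Zelda: Soren (1). Joris has no reports. So Quentin's organization is 2 direct reports plus everyone under them: 2 + 1 = 3.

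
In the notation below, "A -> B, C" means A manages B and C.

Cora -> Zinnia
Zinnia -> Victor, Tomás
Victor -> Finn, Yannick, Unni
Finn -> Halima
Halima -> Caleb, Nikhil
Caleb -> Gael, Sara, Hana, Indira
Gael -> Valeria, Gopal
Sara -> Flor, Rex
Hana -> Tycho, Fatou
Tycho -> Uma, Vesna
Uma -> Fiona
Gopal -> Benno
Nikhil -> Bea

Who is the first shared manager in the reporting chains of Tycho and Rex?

Tycho's chain of managers is Hana, Caleb, Halima, Finn, Victor, Zinnia, Cora. Rex's chain of managers is Sara, Caleb, Halima, Finn, Victor, Zinnia, Cora. The first manager that appears in both chains is Caleb.

Caleb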